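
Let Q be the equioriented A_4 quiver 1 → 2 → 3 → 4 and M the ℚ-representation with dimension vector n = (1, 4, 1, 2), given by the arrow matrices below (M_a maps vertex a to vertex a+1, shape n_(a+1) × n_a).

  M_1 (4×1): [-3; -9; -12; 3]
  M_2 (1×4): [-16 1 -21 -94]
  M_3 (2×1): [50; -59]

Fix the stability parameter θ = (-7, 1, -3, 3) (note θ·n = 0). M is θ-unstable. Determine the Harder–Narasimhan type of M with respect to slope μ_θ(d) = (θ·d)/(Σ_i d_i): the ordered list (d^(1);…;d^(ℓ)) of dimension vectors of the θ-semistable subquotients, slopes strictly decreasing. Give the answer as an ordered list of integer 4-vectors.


Barcode: M ≅ I[1,4], I[2,2]^3, I[4,4]. HN layers by μ_θ (4 steps, strictly decreasing):
  μ^(1)=3; μ^(2)=1; μ^(3)=-1; μ^(4)=-7

((0, 0, 0, 2); (0, 3, 0, 0); (0, 1, 1, 0); (1, 0, 0, 0))


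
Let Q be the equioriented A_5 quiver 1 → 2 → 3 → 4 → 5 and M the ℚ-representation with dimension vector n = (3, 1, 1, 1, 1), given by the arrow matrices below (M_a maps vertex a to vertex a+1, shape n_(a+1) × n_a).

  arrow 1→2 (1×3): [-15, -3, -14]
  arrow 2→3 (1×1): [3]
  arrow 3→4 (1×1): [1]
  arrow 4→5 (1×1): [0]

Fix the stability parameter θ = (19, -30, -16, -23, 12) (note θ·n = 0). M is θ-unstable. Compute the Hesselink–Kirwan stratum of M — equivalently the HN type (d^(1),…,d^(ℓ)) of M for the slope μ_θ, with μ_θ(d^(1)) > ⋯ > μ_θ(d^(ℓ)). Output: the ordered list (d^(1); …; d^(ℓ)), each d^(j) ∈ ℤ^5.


Via rank(M_{q-1}∘⋯∘M_p): M ≅ I[1,1]^2, I[1,4], I[5,5].
μ_θ-semistable layers: μ^(1)=19; μ^(2)=12; μ^(3)=-25/2

((2, 0, 0, 0, 0); (0, 0, 0, 0, 1); (1, 1, 1, 1, 0))


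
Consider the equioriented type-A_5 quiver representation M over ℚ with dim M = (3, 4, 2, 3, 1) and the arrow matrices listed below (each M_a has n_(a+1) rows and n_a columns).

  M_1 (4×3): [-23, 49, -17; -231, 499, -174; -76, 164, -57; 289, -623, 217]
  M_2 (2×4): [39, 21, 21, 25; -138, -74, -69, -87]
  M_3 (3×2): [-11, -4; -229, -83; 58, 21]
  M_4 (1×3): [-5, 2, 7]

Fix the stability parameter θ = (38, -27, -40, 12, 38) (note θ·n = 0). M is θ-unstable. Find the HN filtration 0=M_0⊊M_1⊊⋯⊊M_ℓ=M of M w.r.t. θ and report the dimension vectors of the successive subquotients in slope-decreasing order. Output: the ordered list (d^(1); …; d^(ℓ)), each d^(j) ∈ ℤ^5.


Interval decomposition of M: I[1,2], I[1,4], I[1,5], I[2,2], I[4,4].
HN type (ℓ=5): μ^(1)=38; μ^(2)=12; μ^(3)=11/2; μ^(4)=-29/3; μ^(5)=-27

((0, 0, 0, 0, 1); (0, 0, 0, 3, 0); (1, 1, 0, 0, 0); (2, 2, 2, 0, 0); (0, 1, 0, 0, 0))


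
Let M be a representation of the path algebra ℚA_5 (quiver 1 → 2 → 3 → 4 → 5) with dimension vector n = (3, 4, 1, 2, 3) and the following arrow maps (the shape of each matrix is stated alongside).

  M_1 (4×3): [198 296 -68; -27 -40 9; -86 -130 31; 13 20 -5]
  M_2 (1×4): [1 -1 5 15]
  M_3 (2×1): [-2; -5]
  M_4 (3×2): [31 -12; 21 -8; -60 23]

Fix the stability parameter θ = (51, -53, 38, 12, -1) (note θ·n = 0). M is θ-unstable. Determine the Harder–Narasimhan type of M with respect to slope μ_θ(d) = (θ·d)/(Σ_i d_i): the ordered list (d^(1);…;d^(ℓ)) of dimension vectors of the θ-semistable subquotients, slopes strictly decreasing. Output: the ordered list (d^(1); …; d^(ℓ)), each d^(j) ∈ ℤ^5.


Barcode: M ≅ I[1,2]^2, I[1,5], I[2,2], I[4,5], I[5,5]. HN layers by μ_θ (4 steps, strictly decreasing):
  μ^(1)=49/3; μ^(2)=11/2; μ^(3)=-1; μ^(4)=-53

((0, 0, 1, 1, 1); (0, 0, 0, 1, 1); (3, 3, 0, 0, 1); (0, 1, 0, 0, 0))


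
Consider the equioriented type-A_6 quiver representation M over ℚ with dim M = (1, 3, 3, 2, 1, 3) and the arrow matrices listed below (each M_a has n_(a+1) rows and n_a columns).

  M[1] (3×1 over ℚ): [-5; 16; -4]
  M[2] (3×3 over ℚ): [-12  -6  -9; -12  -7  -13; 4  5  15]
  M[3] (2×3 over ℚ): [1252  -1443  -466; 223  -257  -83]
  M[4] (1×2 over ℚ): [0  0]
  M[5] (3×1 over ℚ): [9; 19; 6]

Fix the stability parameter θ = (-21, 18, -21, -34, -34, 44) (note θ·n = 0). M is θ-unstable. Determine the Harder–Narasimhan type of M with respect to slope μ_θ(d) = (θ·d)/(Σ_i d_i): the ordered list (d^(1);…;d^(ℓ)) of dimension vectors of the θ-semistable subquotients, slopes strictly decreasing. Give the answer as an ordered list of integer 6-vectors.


Via rank(M_{q-1}∘⋯∘M_p): M ≅ I[1,2], I[2,4]^2, I[3,3], I[5,6], I[6,6]^2.
μ_θ-semistable layers: μ^(1)=44; μ^(2)=18; μ^(3)=-37/3; μ^(4)=-21; μ^(5)=-34

((0, 0, 0, 0, 0, 3); (0, 1, 0, 0, 0, 0); (0, 2, 2, 2, 0, 0); (1, 0, 1, 0, 0, 0); (0, 0, 0, 0, 1, 0))


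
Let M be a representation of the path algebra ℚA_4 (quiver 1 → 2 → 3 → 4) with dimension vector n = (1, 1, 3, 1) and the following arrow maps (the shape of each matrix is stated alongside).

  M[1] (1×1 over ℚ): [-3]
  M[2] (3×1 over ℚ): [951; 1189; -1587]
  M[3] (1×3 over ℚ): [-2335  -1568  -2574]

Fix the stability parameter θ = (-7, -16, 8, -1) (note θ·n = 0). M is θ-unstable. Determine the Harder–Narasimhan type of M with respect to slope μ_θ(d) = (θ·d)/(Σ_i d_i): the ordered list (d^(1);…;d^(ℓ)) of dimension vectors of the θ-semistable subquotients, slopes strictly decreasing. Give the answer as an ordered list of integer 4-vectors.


Barcode: M ≅ I[1,4], I[3,3]^2. HN layers by μ_θ (3 steps, strictly decreasing):
  μ^(1)=8; μ^(2)=7/2; μ^(3)=-23/2

((0, 0, 2, 0); (0, 0, 1, 1); (1, 1, 0, 0))


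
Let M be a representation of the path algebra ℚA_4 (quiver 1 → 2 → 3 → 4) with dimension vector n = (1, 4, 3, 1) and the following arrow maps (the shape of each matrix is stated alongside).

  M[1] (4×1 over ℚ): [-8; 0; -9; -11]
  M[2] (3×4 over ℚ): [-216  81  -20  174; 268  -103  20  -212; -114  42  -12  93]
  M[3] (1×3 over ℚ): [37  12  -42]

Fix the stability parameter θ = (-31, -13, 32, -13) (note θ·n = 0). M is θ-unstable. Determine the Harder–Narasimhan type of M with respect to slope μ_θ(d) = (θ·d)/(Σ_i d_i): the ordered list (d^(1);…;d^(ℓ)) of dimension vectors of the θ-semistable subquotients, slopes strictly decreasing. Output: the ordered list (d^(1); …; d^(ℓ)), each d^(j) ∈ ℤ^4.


Via rank(M_{q-1}∘⋯∘M_p): M ≅ I[1,3], I[2,2]^2, I[2,4], I[3,3].
μ_θ-semistable layers: μ^(1)=32; μ^(2)=19/2; μ^(3)=-13; μ^(4)=-31

((0, 0, 2, 0); (0, 0, 1, 1); (0, 4, 0, 0); (1, 0, 0, 0))


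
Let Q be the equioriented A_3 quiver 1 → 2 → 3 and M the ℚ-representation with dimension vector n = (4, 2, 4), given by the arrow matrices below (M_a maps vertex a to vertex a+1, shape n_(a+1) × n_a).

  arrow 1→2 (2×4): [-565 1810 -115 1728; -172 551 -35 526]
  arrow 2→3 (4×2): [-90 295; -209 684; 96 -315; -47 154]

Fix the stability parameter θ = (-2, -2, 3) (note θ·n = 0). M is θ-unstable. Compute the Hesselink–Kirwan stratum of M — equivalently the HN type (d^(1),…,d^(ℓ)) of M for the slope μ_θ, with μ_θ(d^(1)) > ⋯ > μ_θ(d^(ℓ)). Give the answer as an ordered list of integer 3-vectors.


Barcode: M ≅ I[1,1]^2, I[1,3]^2, I[3,3]^2. HN layers by μ_θ (2 steps, strictly decreasing):
  μ^(1)=3; μ^(2)=-2

((0, 0, 4); (4, 2, 0))


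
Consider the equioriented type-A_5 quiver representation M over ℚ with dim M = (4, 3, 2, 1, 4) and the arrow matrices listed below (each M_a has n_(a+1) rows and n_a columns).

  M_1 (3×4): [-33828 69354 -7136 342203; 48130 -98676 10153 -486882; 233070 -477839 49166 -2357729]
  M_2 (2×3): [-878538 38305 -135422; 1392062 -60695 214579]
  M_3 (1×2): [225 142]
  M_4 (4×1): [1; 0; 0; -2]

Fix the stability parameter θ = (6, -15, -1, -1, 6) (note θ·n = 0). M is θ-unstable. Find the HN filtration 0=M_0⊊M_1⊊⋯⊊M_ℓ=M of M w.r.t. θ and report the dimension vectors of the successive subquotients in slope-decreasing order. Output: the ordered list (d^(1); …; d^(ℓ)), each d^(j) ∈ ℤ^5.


Interval decomposition of M: I[1,1], I[1,2], I[1,3], I[1,5], I[5,5]^3.
HN type (ℓ=3): μ^(1)=6; μ^(2)=-1; μ^(3)=-9/2

((1, 0, 0, 0, 4); (0, 0, 2, 1, 0); (3, 3, 0, 0, 0))


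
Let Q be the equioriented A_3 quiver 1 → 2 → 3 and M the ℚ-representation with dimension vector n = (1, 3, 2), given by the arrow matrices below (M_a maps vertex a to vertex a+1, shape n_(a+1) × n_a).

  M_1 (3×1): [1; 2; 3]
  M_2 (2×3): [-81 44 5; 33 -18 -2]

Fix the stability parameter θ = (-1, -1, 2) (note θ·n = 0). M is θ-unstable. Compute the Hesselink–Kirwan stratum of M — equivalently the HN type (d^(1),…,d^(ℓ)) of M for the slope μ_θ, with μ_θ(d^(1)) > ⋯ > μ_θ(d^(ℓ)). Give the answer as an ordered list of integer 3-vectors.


Interval decomposition of M: I[1,3], I[2,2], I[2,3].
HN type (ℓ=2): μ^(1)=2; μ^(2)=-1

((0, 0, 2); (1, 3, 0))


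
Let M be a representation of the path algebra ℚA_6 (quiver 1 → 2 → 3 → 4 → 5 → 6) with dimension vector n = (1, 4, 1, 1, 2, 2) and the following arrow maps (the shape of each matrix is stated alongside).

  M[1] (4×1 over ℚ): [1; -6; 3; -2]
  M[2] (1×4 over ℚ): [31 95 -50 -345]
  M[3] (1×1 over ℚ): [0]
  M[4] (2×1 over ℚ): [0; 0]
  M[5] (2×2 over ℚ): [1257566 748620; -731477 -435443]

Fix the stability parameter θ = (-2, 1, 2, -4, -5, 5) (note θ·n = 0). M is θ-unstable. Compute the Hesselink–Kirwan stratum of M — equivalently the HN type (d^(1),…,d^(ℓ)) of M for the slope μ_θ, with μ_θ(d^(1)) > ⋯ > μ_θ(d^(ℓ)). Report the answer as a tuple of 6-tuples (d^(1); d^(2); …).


Via rank(M_{q-1}∘⋯∘M_p): M ≅ I[1,3], I[2,2]^3, I[4,4], I[5,6]^2.
μ_θ-semistable layers: μ^(1)=5; μ^(2)=2; μ^(3)=1; μ^(4)=-2; μ^(5)=-4; μ^(6)=-5

((0, 0, 0, 0, 0, 2); (0, 0, 1, 0, 0, 0); (0, 4, 0, 0, 0, 0); (1, 0, 0, 0, 0, 0); (0, 0, 0, 1, 0, 0); (0, 0, 0, 0, 2, 0))


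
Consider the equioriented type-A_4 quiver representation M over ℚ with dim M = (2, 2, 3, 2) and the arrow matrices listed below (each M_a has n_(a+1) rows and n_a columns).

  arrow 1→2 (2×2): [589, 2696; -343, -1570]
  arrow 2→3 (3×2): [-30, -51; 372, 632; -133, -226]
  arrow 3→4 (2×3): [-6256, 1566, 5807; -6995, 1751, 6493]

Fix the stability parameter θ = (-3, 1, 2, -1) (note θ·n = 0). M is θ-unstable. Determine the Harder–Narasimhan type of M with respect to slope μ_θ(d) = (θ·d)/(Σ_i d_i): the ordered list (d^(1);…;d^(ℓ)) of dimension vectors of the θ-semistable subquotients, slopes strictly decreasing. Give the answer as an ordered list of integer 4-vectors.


Barcode: M ≅ I[1,4]^2, I[3,3]. HN layers by μ_θ (3 steps, strictly decreasing):
  μ^(1)=2; μ^(2)=2/3; μ^(3)=-3

((0, 0, 1, 0); (0, 2, 2, 2); (2, 0, 0, 0))


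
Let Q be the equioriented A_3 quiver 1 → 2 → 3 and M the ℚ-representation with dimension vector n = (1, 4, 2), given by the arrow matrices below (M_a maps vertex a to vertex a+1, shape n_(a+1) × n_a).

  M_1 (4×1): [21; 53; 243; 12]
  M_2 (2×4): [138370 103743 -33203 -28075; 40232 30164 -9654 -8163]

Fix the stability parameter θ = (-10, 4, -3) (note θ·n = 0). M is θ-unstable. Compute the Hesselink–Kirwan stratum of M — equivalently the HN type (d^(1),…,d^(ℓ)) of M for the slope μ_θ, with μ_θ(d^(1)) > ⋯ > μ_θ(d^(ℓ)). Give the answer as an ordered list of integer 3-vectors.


Via rank(M_{q-1}∘⋯∘M_p): M ≅ I[1,3], I[2,2]^2, I[2,3].
μ_θ-semistable layers: μ^(1)=4; μ^(2)=1/2; μ^(3)=-10

((0, 2, 0); (0, 2, 2); (1, 0, 0))


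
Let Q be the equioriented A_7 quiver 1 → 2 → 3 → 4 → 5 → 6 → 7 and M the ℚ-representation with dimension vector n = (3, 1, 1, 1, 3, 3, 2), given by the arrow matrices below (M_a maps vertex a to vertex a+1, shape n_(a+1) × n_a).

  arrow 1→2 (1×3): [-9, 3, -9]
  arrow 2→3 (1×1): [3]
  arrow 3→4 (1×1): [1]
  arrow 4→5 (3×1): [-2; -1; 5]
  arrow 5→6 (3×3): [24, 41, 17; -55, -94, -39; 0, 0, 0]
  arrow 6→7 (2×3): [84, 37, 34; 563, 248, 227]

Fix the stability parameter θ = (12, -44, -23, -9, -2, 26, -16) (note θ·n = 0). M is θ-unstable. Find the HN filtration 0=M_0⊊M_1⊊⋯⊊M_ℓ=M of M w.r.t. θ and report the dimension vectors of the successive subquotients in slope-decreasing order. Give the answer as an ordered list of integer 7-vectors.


Via rank(M_{q-1}∘⋯∘M_p): M ≅ I[1,1]^2, I[1,7], I[5,5], I[5,7], I[6,6].
μ_θ-semistable layers: μ^(1)=26; μ^(2)=12; μ^(3)=5; μ^(4)=-2; μ^(5)=-9; μ^(6)=-55/3

((0, 0, 0, 0, 0, 1, 0); (2, 0, 0, 0, 0, 0, 0); (0, 0, 0, 0, 0, 2, 2); (0, 0, 0, 0, 3, 0, 0); (0, 0, 0, 1, 0, 0, 0); (1, 1, 1, 0, 0, 0, 0))


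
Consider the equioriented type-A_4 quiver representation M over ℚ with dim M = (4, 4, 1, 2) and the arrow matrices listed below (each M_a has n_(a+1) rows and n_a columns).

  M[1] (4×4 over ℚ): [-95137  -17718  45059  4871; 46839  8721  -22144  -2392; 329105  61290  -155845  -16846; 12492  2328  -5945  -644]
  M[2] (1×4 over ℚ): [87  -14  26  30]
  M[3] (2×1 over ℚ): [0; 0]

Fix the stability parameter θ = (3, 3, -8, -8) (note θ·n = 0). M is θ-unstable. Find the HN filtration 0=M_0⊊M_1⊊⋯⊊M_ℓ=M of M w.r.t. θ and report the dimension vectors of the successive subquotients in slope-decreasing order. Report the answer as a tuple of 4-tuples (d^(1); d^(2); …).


Barcode: M ≅ I[1,2]^3, I[1,3], I[4,4]^2. HN layers by μ_θ (3 steps, strictly decreasing):
  μ^(1)=3; μ^(2)=-2/3; μ^(3)=-8

((3, 3, 0, 0); (1, 1, 1, 0); (0, 0, 0, 2))


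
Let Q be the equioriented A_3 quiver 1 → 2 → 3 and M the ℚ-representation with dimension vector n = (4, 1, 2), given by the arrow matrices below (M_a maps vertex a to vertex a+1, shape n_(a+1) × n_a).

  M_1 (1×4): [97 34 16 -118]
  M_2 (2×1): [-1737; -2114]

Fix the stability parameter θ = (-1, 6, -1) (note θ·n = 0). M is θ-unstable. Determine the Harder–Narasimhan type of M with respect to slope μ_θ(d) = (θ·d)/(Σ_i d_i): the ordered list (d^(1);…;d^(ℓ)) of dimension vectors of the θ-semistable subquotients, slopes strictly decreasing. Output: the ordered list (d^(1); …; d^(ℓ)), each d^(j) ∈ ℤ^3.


Interval decomposition of M: I[1,1]^3, I[1,3], I[3,3].
HN type (ℓ=2): μ^(1)=5/2; μ^(2)=-1

((0, 1, 1); (4, 0, 1))


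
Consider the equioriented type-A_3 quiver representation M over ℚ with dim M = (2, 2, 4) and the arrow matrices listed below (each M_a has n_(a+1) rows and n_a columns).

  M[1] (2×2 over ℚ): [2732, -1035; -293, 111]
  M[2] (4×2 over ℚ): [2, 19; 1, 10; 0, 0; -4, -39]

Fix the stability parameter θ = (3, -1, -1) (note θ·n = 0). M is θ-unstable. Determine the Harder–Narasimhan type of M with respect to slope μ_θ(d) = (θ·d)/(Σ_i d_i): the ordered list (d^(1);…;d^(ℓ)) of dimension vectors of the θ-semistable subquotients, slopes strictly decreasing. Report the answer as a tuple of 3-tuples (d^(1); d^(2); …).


Interval decomposition of M: I[1,3]^2, I[3,3]^2.
HN type (ℓ=2): μ^(1)=1/3; μ^(2)=-1

((2, 2, 2); (0, 0, 2))


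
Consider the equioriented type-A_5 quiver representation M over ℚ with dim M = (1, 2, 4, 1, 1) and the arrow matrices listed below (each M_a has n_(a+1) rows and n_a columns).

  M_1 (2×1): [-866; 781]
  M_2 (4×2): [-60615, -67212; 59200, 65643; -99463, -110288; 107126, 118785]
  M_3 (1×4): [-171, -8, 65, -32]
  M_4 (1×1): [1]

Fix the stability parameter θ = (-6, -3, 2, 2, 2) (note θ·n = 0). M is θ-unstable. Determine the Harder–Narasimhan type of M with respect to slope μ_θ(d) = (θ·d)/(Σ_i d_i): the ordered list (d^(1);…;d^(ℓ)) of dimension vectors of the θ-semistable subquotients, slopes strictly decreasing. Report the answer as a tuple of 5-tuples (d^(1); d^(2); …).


Via rank(M_{q-1}∘⋯∘M_p): M ≅ I[1,3], I[2,5], I[3,3]^2.
μ_θ-semistable layers: μ^(1)=2; μ^(2)=-3; μ^(3)=-6

((0, 0, 4, 1, 1); (0, 2, 0, 0, 0); (1, 0, 0, 0, 0))


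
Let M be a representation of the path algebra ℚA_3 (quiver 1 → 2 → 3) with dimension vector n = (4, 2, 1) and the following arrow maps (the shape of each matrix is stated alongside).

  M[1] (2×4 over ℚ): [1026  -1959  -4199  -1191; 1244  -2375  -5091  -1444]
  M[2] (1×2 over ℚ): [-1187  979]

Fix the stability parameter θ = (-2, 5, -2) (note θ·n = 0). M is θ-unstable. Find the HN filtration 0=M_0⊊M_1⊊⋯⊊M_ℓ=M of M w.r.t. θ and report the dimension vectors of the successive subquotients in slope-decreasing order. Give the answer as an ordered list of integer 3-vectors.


Via rank(M_{q-1}∘⋯∘M_p): M ≅ I[1,1]^2, I[1,2], I[1,3].
μ_θ-semistable layers: μ^(1)=5; μ^(2)=3/2; μ^(3)=-2

((0, 1, 0); (0, 1, 1); (4, 0, 0))


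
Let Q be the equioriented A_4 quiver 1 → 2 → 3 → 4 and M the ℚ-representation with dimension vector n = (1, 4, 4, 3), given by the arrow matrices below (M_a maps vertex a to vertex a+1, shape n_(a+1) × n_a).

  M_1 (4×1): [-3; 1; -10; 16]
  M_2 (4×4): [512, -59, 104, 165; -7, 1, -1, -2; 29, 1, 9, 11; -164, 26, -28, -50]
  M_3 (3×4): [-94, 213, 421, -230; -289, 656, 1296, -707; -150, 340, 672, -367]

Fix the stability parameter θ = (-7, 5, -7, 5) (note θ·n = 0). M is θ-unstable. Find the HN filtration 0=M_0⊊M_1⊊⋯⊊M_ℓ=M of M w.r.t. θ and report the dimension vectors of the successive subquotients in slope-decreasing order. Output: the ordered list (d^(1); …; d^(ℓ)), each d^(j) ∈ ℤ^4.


Via rank(M_{q-1}∘⋯∘M_p): M ≅ I[1,4], I[2,2], I[2,3], I[2,4], I[3,4].
μ_θ-semistable layers: μ^(1)=5; μ^(2)=-1; μ^(3)=-7

((0, 1, 0, 3); (0, 3, 3, 0); (1, 0, 1, 0))


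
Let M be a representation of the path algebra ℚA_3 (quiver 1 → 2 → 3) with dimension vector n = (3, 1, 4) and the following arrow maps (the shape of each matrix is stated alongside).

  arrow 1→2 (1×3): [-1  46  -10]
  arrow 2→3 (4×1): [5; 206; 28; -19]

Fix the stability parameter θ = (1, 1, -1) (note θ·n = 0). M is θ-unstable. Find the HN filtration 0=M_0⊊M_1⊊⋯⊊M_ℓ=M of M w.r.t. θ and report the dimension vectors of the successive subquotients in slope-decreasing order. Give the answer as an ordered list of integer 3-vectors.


Barcode: M ≅ I[1,1]^2, I[1,3], I[3,3]^3. HN layers by μ_θ (3 steps, strictly decreasing):
  μ^(1)=1; μ^(2)=1/3; μ^(3)=-1

((2, 0, 0); (1, 1, 1); (0, 0, 3))


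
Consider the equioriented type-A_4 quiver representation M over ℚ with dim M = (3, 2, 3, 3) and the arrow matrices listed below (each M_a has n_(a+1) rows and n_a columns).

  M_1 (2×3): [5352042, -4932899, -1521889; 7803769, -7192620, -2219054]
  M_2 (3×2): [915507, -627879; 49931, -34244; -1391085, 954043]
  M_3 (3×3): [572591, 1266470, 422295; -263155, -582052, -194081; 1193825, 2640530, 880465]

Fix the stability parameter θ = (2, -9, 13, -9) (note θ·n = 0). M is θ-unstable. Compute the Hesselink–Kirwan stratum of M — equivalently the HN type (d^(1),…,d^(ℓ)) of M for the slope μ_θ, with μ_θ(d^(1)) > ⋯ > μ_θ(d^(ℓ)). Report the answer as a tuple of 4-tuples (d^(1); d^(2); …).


Interval decomposition of M: I[1,1], I[1,4]^2, I[3,3], I[4,4].
HN type (ℓ=4): μ^(1)=13; μ^(2)=2; μ^(3)=-7/2; μ^(4)=-9

((0, 0, 1, 0); (1, 0, 2, 2); (2, 2, 0, 0); (0, 0, 0, 1))


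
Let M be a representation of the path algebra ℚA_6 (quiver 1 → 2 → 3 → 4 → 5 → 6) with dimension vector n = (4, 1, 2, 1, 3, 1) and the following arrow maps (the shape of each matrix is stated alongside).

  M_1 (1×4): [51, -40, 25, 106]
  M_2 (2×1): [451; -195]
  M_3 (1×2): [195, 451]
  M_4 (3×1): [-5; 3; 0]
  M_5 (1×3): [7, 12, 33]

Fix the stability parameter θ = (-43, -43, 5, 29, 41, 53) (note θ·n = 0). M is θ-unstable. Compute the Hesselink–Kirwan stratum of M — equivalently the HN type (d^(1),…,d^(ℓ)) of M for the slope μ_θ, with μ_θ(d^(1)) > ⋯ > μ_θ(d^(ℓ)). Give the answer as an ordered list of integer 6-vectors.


Via rank(M_{q-1}∘⋯∘M_p): M ≅ I[1,1]^3, I[1,3], I[3,6], I[5,5]^2.
μ_θ-semistable layers: μ^(1)=53; μ^(2)=41; μ^(3)=29; μ^(4)=5; μ^(5)=-43

((0, 0, 0, 0, 0, 1); (0, 0, 0, 0, 3, 0); (0, 0, 0, 1, 0, 0); (0, 0, 2, 0, 0, 0); (4, 1, 0, 0, 0, 0))


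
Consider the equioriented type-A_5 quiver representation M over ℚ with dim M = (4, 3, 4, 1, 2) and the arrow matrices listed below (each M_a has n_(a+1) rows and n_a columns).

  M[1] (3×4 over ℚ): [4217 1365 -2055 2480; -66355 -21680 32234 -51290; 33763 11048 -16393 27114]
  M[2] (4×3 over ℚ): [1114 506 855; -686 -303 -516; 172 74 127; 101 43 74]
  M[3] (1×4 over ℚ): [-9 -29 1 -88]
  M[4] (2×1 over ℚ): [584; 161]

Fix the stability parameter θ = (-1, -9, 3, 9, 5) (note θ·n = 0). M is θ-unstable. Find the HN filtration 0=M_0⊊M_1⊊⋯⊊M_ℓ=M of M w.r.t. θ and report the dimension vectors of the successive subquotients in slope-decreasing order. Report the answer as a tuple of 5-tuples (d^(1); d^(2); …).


Barcode: M ≅ I[1,1], I[1,3]^2, I[1,5], I[3,3], I[5,5]. HN layers by μ_θ (5 steps, strictly decreasing):
  μ^(1)=7; μ^(2)=5; μ^(3)=3; μ^(4)=-1; μ^(5)=-5

((0, 0, 0, 1, 1); (0, 0, 0, 0, 1); (0, 0, 4, 0, 0); (1, 0, 0, 0, 0); (3, 3, 0, 0, 0))


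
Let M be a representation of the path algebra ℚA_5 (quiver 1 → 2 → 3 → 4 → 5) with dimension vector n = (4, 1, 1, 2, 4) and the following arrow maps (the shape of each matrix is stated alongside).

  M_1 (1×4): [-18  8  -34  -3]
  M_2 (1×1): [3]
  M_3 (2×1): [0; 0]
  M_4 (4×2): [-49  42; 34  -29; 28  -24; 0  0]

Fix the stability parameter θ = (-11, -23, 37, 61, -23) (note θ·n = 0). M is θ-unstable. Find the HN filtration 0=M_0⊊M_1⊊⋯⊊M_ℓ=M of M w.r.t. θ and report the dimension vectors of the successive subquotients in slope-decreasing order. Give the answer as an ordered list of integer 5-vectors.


Interval decomposition of M: I[1,1]^3, I[1,3], I[4,5]^2, I[5,5]^2.
HN type (ℓ=5): μ^(1)=37; μ^(2)=19; μ^(3)=-11; μ^(4)=-17; μ^(5)=-23

((0, 0, 1, 0, 0); (0, 0, 0, 2, 2); (3, 0, 0, 0, 0); (1, 1, 0, 0, 0); (0, 0, 0, 0, 2))


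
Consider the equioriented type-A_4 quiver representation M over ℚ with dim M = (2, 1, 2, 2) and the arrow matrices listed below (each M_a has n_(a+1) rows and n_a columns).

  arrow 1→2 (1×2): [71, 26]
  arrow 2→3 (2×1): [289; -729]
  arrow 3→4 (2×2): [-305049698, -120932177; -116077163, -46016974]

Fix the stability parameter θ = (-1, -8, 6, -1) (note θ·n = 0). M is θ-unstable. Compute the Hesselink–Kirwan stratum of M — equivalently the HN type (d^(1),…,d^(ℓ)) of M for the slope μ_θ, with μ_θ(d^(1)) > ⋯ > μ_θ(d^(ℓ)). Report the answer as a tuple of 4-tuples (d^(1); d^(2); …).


Via rank(M_{q-1}∘⋯∘M_p): M ≅ I[1,1], I[1,4], I[3,4].
μ_θ-semistable layers: μ^(1)=5/2; μ^(2)=-1; μ^(3)=-9/2

((0, 0, 2, 2); (1, 0, 0, 0); (1, 1, 0, 0))


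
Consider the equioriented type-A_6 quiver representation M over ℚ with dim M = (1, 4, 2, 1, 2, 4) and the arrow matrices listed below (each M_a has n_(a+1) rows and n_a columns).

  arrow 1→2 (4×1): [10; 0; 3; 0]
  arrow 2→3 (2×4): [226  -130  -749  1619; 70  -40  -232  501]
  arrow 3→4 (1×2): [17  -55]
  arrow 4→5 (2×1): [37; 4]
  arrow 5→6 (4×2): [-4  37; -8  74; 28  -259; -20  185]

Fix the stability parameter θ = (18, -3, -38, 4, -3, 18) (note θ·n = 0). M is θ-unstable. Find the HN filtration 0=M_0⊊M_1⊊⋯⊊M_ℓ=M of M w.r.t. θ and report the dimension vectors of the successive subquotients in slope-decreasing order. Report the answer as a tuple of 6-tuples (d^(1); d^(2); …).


Barcode: M ≅ I[1,5], I[2,2]^2, I[2,3], I[5,6], I[6,6]^3. HN layers by μ_θ (5 steps, strictly decreasing):
  μ^(1)=18; μ^(2)=1/2; μ^(3)=-3; μ^(4)=-23/3; μ^(5)=-41/2

((0, 0, 0, 0, 0, 4); (0, 0, 0, 1, 1, 0); (0, 2, 0, 0, 1, 0); (1, 1, 1, 0, 0, 0); (0, 1, 1, 0, 0, 0))


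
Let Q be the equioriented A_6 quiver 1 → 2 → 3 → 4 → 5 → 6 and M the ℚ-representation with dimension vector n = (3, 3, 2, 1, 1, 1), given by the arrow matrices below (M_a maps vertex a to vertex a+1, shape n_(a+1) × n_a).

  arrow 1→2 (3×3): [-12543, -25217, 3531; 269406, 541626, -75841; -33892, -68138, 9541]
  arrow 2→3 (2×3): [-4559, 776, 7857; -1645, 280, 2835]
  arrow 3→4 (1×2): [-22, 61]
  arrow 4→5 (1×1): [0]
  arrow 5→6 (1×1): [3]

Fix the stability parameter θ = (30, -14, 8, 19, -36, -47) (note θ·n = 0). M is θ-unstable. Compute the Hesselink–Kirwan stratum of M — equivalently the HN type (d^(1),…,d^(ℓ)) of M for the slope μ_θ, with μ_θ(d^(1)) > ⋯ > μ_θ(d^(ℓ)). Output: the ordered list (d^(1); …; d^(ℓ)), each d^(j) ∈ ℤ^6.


Barcode: M ≅ I[1,2]^2, I[1,4], I[3,3], I[5,6]. HN layers by μ_θ (3 steps, strictly decreasing):
  μ^(1)=19; μ^(2)=8; μ^(3)=-83/2

((0, 0, 0, 1, 0, 0); (3, 3, 2, 0, 0, 0); (0, 0, 0, 0, 1, 1))


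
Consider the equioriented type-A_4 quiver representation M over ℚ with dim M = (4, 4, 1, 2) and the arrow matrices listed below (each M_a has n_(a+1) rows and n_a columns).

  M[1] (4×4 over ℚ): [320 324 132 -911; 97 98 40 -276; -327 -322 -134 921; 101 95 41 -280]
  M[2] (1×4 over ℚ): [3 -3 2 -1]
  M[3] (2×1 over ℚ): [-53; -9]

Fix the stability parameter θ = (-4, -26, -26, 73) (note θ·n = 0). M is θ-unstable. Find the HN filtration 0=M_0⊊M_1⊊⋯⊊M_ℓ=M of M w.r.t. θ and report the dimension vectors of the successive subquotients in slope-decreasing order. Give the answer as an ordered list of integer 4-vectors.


Via rank(M_{q-1}∘⋯∘M_p): M ≅ I[1,2]^3, I[1,4], I[4,4].
μ_θ-semistable layers: μ^(1)=73; μ^(2)=-15; μ^(3)=-56/3

((0, 0, 0, 2); (3, 3, 0, 0); (1, 1, 1, 0))


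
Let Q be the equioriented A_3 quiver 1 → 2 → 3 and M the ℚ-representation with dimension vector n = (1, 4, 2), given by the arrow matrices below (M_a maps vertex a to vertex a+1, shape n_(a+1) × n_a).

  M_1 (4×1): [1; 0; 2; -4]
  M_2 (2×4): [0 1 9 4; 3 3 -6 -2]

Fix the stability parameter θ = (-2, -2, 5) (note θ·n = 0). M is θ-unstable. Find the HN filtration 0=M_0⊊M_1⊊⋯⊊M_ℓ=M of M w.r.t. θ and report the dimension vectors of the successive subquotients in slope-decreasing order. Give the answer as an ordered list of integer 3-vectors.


Interval decomposition of M: I[1,3], I[2,2]^2, I[2,3].
HN type (ℓ=2): μ^(1)=5; μ^(2)=-2

((0, 0, 2); (1, 4, 0))


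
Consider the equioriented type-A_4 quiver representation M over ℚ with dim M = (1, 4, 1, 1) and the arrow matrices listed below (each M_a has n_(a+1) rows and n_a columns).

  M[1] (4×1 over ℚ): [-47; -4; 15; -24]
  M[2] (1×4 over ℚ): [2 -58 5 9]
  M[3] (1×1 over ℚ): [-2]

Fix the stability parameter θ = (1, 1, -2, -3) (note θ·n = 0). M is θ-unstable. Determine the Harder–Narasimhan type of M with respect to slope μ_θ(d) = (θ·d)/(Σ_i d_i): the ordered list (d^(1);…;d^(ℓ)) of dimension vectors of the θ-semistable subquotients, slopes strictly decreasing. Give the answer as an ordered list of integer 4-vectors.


Interval decomposition of M: I[1,4], I[2,2]^3.
HN type (ℓ=2): μ^(1)=1; μ^(2)=-3/4

((0, 3, 0, 0); (1, 1, 1, 1))


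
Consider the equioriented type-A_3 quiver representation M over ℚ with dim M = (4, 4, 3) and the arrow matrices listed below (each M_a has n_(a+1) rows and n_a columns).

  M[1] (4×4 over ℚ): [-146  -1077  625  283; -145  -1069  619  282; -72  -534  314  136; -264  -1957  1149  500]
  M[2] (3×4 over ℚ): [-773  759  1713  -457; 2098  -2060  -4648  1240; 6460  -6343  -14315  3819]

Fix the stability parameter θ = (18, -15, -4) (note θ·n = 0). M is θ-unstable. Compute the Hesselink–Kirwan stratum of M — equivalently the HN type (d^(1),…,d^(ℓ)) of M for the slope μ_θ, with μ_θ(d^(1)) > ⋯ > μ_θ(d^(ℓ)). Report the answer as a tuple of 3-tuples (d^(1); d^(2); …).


Barcode: M ≅ I[1,2]^2, I[1,3]^2, I[3,3]. HN layers by μ_θ (3 steps, strictly decreasing):
  μ^(1)=3/2; μ^(2)=-1/3; μ^(3)=-4

((2, 2, 0); (2, 2, 2); (0, 0, 1))


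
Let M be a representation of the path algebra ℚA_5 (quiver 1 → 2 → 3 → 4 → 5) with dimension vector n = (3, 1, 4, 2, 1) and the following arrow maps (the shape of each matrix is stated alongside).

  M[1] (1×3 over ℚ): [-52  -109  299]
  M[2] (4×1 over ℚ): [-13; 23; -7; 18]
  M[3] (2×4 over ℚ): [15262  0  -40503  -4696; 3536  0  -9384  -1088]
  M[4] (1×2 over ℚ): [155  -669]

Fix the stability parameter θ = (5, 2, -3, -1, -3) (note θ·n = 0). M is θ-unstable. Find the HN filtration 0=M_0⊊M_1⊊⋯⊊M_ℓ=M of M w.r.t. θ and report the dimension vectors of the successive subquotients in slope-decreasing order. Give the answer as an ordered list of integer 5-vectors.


Via rank(M_{q-1}∘⋯∘M_p): M ≅ I[1,1]^2, I[1,5], I[3,3]^3, I[4,4].
μ_θ-semistable layers: μ^(1)=5; μ^(2)=0; μ^(3)=-1; μ^(4)=-3

((2, 0, 0, 0, 0); (1, 1, 1, 1, 1); (0, 0, 0, 1, 0); (0, 0, 3, 0, 0))


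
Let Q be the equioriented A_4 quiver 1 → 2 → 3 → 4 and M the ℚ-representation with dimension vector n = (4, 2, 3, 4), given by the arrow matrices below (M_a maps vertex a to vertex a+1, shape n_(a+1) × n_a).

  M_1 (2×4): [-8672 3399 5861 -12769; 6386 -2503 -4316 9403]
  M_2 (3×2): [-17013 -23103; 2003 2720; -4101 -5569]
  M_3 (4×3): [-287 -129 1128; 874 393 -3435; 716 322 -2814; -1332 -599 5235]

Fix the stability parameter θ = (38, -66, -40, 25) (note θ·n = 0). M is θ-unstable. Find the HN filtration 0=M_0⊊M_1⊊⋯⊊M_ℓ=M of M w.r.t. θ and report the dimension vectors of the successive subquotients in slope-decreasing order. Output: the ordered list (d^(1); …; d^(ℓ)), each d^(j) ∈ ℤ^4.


Via rank(M_{q-1}∘⋯∘M_p): M ≅ I[1,1]^2, I[1,3], I[1,4], I[3,4], I[4,4]^2.
μ_θ-semistable layers: μ^(1)=38; μ^(2)=25; μ^(3)=-68/3; μ^(4)=-40

((2, 0, 0, 0); (0, 0, 0, 4); (2, 2, 2, 0); (0, 0, 1, 0))


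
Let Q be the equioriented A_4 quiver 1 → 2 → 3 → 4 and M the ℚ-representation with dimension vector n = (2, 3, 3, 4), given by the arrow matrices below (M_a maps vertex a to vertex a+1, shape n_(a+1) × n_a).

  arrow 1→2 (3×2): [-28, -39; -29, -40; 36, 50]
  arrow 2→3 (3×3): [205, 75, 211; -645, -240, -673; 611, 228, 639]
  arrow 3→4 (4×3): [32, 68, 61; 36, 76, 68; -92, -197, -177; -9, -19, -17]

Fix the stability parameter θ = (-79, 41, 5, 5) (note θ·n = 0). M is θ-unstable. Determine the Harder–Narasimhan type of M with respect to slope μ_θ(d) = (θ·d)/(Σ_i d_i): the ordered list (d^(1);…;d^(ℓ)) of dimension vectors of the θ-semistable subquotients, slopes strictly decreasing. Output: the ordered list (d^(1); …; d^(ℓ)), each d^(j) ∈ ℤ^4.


Barcode: M ≅ I[1,4]^2, I[2,2], I[3,4], I[4,4]. HN layers by μ_θ (4 steps, strictly decreasing):
  μ^(1)=41; μ^(2)=17; μ^(3)=5; μ^(4)=-79

((0, 1, 0, 0); (0, 2, 2, 2); (0, 0, 1, 2); (2, 0, 0, 0))


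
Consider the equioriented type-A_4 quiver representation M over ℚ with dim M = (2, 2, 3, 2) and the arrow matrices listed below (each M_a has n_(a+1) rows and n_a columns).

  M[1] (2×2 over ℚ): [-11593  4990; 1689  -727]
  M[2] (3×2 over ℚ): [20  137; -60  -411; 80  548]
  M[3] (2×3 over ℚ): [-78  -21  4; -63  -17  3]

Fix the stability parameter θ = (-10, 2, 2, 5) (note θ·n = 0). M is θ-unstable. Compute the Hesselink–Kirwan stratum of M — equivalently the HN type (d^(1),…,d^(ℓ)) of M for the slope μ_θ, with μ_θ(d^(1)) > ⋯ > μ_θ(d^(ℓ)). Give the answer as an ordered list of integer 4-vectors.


Barcode: M ≅ I[1,2], I[1,4], I[3,3], I[3,4]. HN layers by μ_θ (3 steps, strictly decreasing):
  μ^(1)=5; μ^(2)=2; μ^(3)=-10

((0, 0, 0, 2); (0, 2, 3, 0); (2, 0, 0, 0))


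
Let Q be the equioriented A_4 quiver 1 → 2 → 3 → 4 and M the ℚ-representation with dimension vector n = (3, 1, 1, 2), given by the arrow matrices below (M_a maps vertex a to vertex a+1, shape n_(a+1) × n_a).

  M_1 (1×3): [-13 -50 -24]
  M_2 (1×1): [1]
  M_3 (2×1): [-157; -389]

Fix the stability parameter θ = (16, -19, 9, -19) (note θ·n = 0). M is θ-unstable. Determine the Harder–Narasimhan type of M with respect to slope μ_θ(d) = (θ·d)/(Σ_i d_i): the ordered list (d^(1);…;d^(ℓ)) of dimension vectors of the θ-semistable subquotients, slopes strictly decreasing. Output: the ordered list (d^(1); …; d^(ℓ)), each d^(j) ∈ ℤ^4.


Via rank(M_{q-1}∘⋯∘M_p): M ≅ I[1,1]^2, I[1,4], I[4,4].
μ_θ-semistable layers: μ^(1)=16; μ^(2)=-13/4; μ^(3)=-19

((2, 0, 0, 0); (1, 1, 1, 1); (0, 0, 0, 1))


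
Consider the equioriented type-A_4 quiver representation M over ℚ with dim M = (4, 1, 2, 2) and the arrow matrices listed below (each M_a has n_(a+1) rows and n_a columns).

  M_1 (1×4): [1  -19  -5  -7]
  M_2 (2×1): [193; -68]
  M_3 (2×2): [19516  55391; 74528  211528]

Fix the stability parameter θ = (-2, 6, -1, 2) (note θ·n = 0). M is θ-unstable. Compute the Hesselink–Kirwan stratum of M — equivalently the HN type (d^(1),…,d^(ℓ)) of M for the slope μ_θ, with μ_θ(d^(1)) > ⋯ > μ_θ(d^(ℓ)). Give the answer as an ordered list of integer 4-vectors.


Barcode: M ≅ I[1,1]^3, I[1,3], I[3,4], I[4,4]. HN layers by μ_θ (4 steps, strictly decreasing):
  μ^(1)=5/2; μ^(2)=2; μ^(3)=-1; μ^(4)=-2

((0, 1, 1, 0); (0, 0, 0, 2); (0, 0, 1, 0); (4, 0, 0, 0))


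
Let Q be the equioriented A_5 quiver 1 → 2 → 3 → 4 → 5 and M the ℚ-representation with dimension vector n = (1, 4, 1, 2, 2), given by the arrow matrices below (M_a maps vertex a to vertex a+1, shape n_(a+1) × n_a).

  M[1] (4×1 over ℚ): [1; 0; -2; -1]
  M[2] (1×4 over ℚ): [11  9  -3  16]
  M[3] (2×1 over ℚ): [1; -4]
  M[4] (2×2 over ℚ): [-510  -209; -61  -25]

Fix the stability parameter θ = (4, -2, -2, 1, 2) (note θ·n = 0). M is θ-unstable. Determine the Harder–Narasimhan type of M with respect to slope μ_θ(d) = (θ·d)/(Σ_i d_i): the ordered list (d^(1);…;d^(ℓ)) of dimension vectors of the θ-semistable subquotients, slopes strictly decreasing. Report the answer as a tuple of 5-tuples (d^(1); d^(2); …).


Barcode: M ≅ I[1,5], I[2,2]^3, I[4,5]. HN layers by μ_θ (4 steps, strictly decreasing):
  μ^(1)=2; μ^(2)=1; μ^(3)=0; μ^(4)=-2

((0, 0, 0, 0, 2); (0, 0, 0, 2, 0); (1, 1, 1, 0, 0); (0, 3, 0, 0, 0))


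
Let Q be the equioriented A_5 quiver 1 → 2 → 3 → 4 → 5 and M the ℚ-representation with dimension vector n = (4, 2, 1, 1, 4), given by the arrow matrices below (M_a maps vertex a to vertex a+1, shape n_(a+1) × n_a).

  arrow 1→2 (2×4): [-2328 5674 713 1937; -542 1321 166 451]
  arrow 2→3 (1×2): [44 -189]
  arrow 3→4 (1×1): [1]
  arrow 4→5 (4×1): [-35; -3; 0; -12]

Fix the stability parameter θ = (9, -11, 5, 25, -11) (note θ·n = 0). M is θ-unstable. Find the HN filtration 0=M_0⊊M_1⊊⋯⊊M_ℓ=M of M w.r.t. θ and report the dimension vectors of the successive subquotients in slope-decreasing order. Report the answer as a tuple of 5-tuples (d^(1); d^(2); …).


Via rank(M_{q-1}∘⋯∘M_p): M ≅ I[1,1]^2, I[1,2], I[1,5], I[5,5]^3.
μ_θ-semistable layers: μ^(1)=9; μ^(2)=7; μ^(3)=5; μ^(4)=-1; μ^(5)=-11

((2, 0, 0, 0, 0); (0, 0, 0, 1, 1); (0, 0, 1, 0, 0); (2, 2, 0, 0, 0); (0, 0, 0, 0, 3))


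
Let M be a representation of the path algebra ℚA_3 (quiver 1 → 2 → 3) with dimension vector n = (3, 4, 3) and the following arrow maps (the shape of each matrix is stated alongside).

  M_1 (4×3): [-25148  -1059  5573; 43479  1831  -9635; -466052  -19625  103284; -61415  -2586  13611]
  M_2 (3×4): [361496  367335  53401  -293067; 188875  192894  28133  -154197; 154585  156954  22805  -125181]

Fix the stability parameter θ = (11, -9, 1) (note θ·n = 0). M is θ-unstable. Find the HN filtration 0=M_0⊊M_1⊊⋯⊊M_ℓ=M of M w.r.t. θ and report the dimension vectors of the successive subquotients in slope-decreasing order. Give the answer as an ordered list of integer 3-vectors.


Barcode: M ≅ I[1,2], I[1,3]^2, I[2,3]. HN layers by μ_θ (2 steps, strictly decreasing):
  μ^(1)=1; μ^(2)=-9

((3, 3, 3); (0, 1, 0))


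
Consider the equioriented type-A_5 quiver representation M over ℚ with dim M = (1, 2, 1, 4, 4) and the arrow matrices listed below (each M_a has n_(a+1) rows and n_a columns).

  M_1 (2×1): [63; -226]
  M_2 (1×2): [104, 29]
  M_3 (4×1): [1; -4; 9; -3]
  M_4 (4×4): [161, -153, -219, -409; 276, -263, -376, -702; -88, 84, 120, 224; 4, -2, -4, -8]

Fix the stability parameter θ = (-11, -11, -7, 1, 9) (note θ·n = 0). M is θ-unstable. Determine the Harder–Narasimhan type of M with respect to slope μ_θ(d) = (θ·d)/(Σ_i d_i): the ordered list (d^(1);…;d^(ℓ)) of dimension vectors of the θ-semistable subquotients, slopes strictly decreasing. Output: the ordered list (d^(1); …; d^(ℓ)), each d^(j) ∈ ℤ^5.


Interval decomposition of M: I[1,5], I[2,2], I[4,4]^2, I[4,5], I[5,5]^2.
HN type (ℓ=4): μ^(1)=9; μ^(2)=1; μ^(3)=-7; μ^(4)=-11

((0, 0, 0, 0, 4); (0, 0, 0, 4, 0); (0, 0, 1, 0, 0); (1, 2, 0, 0, 0))


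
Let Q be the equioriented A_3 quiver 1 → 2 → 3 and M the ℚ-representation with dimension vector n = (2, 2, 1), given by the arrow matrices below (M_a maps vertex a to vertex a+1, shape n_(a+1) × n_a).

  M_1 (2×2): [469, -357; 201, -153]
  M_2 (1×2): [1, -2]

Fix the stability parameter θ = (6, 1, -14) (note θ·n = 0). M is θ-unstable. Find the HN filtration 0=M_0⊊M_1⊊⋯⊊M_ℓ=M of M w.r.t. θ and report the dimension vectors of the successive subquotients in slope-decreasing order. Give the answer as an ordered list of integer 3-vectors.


Interval decomposition of M: I[1,1], I[1,3], I[2,2].
HN type (ℓ=3): μ^(1)=6; μ^(2)=1; μ^(3)=-7/3

((1, 0, 0); (0, 1, 0); (1, 1, 1))


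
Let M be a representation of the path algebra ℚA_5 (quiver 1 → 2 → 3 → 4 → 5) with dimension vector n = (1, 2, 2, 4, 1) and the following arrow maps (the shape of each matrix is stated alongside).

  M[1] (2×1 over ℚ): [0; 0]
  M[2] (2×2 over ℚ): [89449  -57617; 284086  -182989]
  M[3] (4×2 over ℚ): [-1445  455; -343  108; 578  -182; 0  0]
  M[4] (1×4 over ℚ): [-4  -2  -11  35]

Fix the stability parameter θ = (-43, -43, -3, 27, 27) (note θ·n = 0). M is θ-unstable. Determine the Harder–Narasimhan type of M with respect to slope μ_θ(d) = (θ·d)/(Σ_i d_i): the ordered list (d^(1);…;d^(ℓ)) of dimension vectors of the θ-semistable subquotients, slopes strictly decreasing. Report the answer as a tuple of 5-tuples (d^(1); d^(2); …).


Interval decomposition of M: I[1,1], I[2,4], I[2,5], I[4,4]^2.
HN type (ℓ=3): μ^(1)=27; μ^(2)=-3; μ^(3)=-43

((0, 0, 0, 4, 1); (0, 0, 2, 0, 0); (1, 2, 0, 0, 0))


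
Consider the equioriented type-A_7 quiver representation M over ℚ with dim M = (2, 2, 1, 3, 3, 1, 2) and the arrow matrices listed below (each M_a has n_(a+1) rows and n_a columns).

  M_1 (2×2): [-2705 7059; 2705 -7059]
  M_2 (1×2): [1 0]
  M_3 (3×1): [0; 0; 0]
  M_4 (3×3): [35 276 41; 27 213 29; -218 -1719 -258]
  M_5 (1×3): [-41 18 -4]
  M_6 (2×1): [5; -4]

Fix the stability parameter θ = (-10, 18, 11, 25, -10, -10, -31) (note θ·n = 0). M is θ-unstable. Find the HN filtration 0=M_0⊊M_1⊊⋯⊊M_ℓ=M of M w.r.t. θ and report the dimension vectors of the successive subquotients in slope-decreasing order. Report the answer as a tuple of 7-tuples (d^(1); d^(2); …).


Interval decomposition of M: I[1,1], I[1,3], I[2,2], I[4,4], I[4,5], I[4,7], I[5,5], I[7,7].
HN type (ℓ=7): μ^(1)=25; μ^(2)=18; μ^(3)=29/2; μ^(4)=15/2; μ^(5)=-13/2; μ^(6)=-10; μ^(7)=-31

((0, 0, 0, 1, 0, 0, 0); (0, 1, 0, 0, 0, 0, 0); (0, 1, 1, 0, 0, 0, 0); (0, 0, 0, 1, 1, 0, 0); (0, 0, 0, 1, 1, 1, 1); (2, 0, 0, 0, 1, 0, 0); (0, 0, 0, 0, 0, 0, 1))


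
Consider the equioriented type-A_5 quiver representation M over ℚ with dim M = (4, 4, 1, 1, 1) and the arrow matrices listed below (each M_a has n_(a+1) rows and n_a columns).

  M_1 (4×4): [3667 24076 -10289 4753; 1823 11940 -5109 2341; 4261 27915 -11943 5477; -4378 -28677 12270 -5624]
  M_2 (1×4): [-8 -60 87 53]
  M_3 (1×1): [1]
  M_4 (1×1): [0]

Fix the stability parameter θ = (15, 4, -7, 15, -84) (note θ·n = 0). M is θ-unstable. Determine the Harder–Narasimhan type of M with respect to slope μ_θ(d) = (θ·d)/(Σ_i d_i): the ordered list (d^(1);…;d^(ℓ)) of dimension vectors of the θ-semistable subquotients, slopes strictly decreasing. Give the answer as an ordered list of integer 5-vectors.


Interval decomposition of M: I[1,1]^2, I[1,2], I[1,4], I[2,2]^2, I[5,5].
HN type (ℓ=4): μ^(1)=15; μ^(2)=19/2; μ^(3)=4; μ^(4)=-84

((2, 0, 0, 1, 0); (1, 1, 0, 0, 0); (1, 3, 1, 0, 0); (0, 0, 0, 0, 1))
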